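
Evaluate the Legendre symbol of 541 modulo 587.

(541 / 587)
  = (587 / 541)    [QR: 541 ≡ 1 mod 4, sign kept]
  = (46 / 541)    [587 ≡ 46 mod 541]
  = -(23 / 541)    [541 ≡ 5 mod 8 ⇒ (2 / 541) = -1]
  = -(541 / 23)    [QR: 541 ≡ 1 mod 4, sign kept]
  = -(12 / 23)    [541 ≡ 12 mod 23]
  = -(3 / 23)    [23 ≡ 7 mod 8 ⇒ (2 / 23)^2 = +1]
  = (23 / 3)    [QR: both ≡ 3 mod 4, sign flips]
  = (2 / 3)    [23 ≡ 2 mod 3]
  = -(1 / 3)    [3 ≡ 3 mod 8 ⇒ (2 / 3) = -1]
  = -1    [(1 / 3) = 1]

-1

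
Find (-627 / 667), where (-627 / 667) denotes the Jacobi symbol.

(-627 / 667)
  = (40 / 667)    [-627 ≡ 40 mod 667]
  = -(5 / 667)    [667 ≡ 3 mod 8 ⇒ (2 / 667)^3 = -1]
  = -(667 / 5)    [QR: 5 ≡ 1 mod 4, sign kept]
  = -(2 / 5)    [667 ≡ 2 mod 5]
  = (1 / 5)    [5 ≡ 5 mod 8 ⇒ (2 / 5) = -1]
  = 1    [(1 / 5) = 1]

1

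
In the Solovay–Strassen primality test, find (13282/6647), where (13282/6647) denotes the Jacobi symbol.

(13282/6647)
  = (6635/6647)    [13282 ≡ 6635 mod 6647]
  = -(6647/6635)    [QR: both ≡ 3 mod 4, sign flips]
  = -(12/6635)    [6647 ≡ 12 mod 6635]
  = -(3/6635)    [6635 ≡ 3 mod 8 ⇒ (2/6635)^2 = +1]
  = (6635/3)    [QR: both ≡ 3 mod 4, sign flips]
  = (2/3)    [6635 ≡ 2 mod 3]
  = -(1/3)    [3 ≡ 3 mod 8 ⇒ (2/3) = -1]
  = -1    [(1/3) = 1]

-1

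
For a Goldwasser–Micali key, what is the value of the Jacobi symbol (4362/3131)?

-1

Reduce the numerator: 4362 ≡ 1231 (mod 3131), so (4362/3131) = (1231/3131).
Both 1231 ≡ 3 and 3131 ≡ 3 (mod 4), so reciprocity gives (1231/3131) = -(3131/1231). Reduce: 3131 ≡ 669 (mod 1231). Now have -(669/1231).
669 ≡ 1 (mod 4), so quadratic reciprocity gives (669/1231) = (1231/669). Reduce: 1231 ≡ 562 (mod 669). Now have -(562/669).
Factor out 2: 562 = 2·281. Since 669 ≡ 5 (mod 8), (2/669) = -1. Now have (281/669).
281 ≡ 1 (mod 4), so quadratic reciprocity gives (281/669) = (669/281). Reduce: 669 ≡ 107 (mod 281). Now have (107/281).
281 ≡ 1 (mod 4), so quadratic reciprocity gives (107/281) = (281/107). Reduce: 281 ≡ 67 (mod 107). Now have (67/107).
Both 67 ≡ 3 and 107 ≡ 3 (mod 4), so reciprocity gives (67/107) = -(107/67). Reduce: 107 ≡ 40 (mod 67). Now have -(40/67).
Factor out 2: 40 = 2^3·5. Since 67 ≡ 3 (mod 8), (2/67) = -1, and (2/67)^3 = -1. Now have (5/67).
5 ≡ 1 (mod 4), so quadratic reciprocity gives (5/67) = (67/5). Reduce: 67 ≡ 2 (mod 5). Now have (2/5).
Factor out 2: 2 = 2. Since 5 ≡ 5 (mod 8), (2/5) = -1. Now have -(1/5).
(1/5) = 1. Collecting the sign factors: -1.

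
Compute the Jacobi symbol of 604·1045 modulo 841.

1

By multiplicativity, (604·1045/841) = (604/841)·(1045/841).
First factor (604/841):
Factor out 2: 604 = 2^2·151. Since 841 ≡ 1 (mod 8), (2/841) = +1, and (2/841)^2 = +1. Now have (151/841).
841 ≡ 1 (mod 4), so quadratic reciprocity gives (151/841) = (841/151). Reduce: 841 ≡ 86 (mod 151). Now have (86/151).
Factor out 2: 86 = 2·43. Since 151 ≡ 7 (mod 8), (2/151) = +1. Now have (43/151).
Both 43 ≡ 3 and 151 ≡ 3 (mod 4), so reciprocity gives (43/151) = -(151/43). Reduce: 151 ≡ 22 (mod 43). Now have -(22/43).
Factor out 2: 22 = 2·11. Since 43 ≡ 3 (mod 8), (2/43) = -1. Now have (11/43).
Both 11 ≡ 3 and 43 ≡ 3 (mod 4), so reciprocity gives (11/43) = -(43/11). Reduce: 43 ≡ 10 (mod 11). Now have -(10/11).
Factor out 2: 10 = 2·5. Since 11 ≡ 3 (mod 8), (2/11) = -1. Now have (5/11).
5 ≡ 1 (mod 4), so quadratic reciprocity gives (5/11) = (11/5). Reduce: 11 ≡ 1 (mod 5). Now have (1/5).
(1/5) = 1. Collecting the sign factors: 1.
Second factor (1045/841):
Reduce the numerator: 1045 ≡ 204 (mod 841), so (1045/841) = (204/841).
Factor out 2: 204 = 2^2·51. Since 841 ≡ 1 (mod 8), (2/841) = +1, and (2/841)^2 = +1. Now have (51/841).
841 ≡ 1 (mod 4), so quadratic reciprocity gives (51/841) = (841/51). Reduce: 841 ≡ 25 (mod 51). Now have (25/51).
25 ≡ 1 (mod 4), so quadratic reciprocity gives (25/51) = (51/25). Reduce: 51 ≡ 1 (mod 25). Now have (1/25).
(1/25) = 1. Collecting the sign factors: 1.
Product: (1)·(1) = 1.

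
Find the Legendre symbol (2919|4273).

4273 ≡ 1 (mod 4), so quadratic reciprocity gives (2919|4273) = (4273|2919). Reduce: 4273 ≡ 1354 (mod 2919). Now have (1354|2919).
Factor out 2: 1354 = 2·677. Since 2919 ≡ 7 (mod 8), (2|2919) = +1. Now have (677|2919).
677 ≡ 1 (mod 4), so quadratic reciprocity gives (677|2919) = (2919|677). Reduce: 2919 ≡ 211 (mod 677). Now have (211|677).
677 ≡ 1 (mod 4), so quadratic reciprocity gives (211|677) = (677|211). Reduce: 677 ≡ 44 (mod 211). Now have (44|211).
Factor out 2: 44 = 2^2·11. Since 211 ≡ 3 (mod 8), (2|211) = -1, and (2|211)^2 = +1. Now have (11|211).
Both 11 ≡ 3 and 211 ≡ 3 (mod 4), so reciprocity gives (11|211) = -(211|11). Reduce: 211 ≡ 2 (mod 11). Now have -(2|11).
Factor out 2: 2 = 2. Since 11 ≡ 3 (mod 8), (2|11) = -1. Now have (1|11).
(1|11) = 1. Collecting the sign factors: 1.

1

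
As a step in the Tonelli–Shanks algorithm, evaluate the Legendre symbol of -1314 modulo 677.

1

Reduce the numerator: -1314 ≡ 40 (mod 677), so (-1314|677) = (40|677).
Factor out 2: 40 = 2^3·5. Since 677 ≡ 5 (mod 8), (2|677) = -1, and (2|677)^3 = -1. Now have -(5|677).
5 ≡ 1 (mod 4), so quadratic reciprocity gives (5|677) = (677|5). Reduce: 677 ≡ 2 (mod 5). Now have -(2|5).
Factor out 2: 2 = 2. Since 5 ≡ 5 (mod 8), (2|5) = -1. Now have (1|5).
(1|5) = 1. Collecting the sign factors: 1.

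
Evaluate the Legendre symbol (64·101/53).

By multiplicativity, (64·101/53) = (64/53)·(101/53).
First factor (64/53):
Reduce the numerator: 64 ≡ 11 (mod 53), so (64/53) = (11/53).
53 ≡ 1 (mod 4), so quadratic reciprocity gives (11/53) = (53/11). Reduce: 53 ≡ 9 (mod 11). Now have (9/11).
9 ≡ 1 (mod 4), so quadratic reciprocity gives (9/11) = (11/9). Reduce: 11 ≡ 2 (mod 9). Now have (2/9).
Factor out 2: 2 = 2. Since 9 ≡ 1 (mod 8), (2/9) = +1. Now have (1/9).
(1/9) = 1. Collecting the sign factors: 1.
Second factor (101/53):
Reduce the numerator: 101 ≡ 48 (mod 53), so (101/53) = (48/53).
Factor out 2: 48 = 2^4·3. Since 53 ≡ 5 (mod 8), (2/53) = -1, and (2/53)^4 = +1. Now have (3/53).
53 ≡ 1 (mod 4), so quadratic reciprocity gives (3/53) = (53/3). Reduce: 53 ≡ 2 (mod 3). Now have (2/3).
Factor out 2: 2 = 2. Since 3 ≡ 3 (mod 8), (2/3) = -1. Now have -(1/3).
(1/3) = 1. Collecting the sign factors: -1.
Product: (1)·(-1) = -1.

-1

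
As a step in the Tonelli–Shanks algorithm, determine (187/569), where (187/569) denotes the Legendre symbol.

-1

569 ≡ 1 (mod 4), so quadratic reciprocity gives (187/569) = (569/187). Reduce: 569 ≡ 8 (mod 187). Now have (8/187).
Factor out 2: 8 = 2^3. Since 187 ≡ 3 (mod 8), (2/187) = -1, and (2/187)^3 = -1. Now have -(1/187).
(1/187) = 1. Collecting the sign factors: -1.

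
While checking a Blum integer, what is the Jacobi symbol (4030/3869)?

1

(4030/3869)
  = (161/3869)    [4030 ≡ 161 mod 3869]
  = (3869/161)    [QR: 161 ≡ 1 mod 4, sign kept]
  = (5/161)    [3869 ≡ 5 mod 161]
  = (161/5)    [QR: 5 ≡ 1 mod 4, sign kept]
  = (1/5)    [161 ≡ 1 mod 5]
  = 1    [(1/5) = 1]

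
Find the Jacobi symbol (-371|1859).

Reduce the numerator: -371 ≡ 1488 (mod 1859), so (-371|1859) = (1488|1859).
Factor out 2: 1488 = 2^4·93. Since 1859 ≡ 3 (mod 8), (2|1859) = -1, and (2|1859)^4 = +1. Now have (93|1859).
93 ≡ 1 (mod 4), so quadratic reciprocity gives (93|1859) = (1859|93). Reduce: 1859 ≡ 92 (mod 93). Now have (92|93).
Factor out 2: 92 = 2^2·23. Since 93 ≡ 5 (mod 8), (2|93) = -1, and (2|93)^2 = +1. Now have (23|93).
93 ≡ 1 (mod 4), so quadratic reciprocity gives (23|93) = (93|23). Reduce: 93 ≡ 1 (mod 23). Now have (1|23).
(1|23) = 1. Collecting the sign factors: 1.

1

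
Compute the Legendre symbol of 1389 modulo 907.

1

(1389/907)
  = (482/907)    [1389 ≡ 482 mod 907]
  = -(241/907)    [907 ≡ 3 mod 8 ⇒ (2/907) = -1]
  = -(907/241)    [QR: 241 ≡ 1 mod 4, sign kept]
  = -(184/241)    [907 ≡ 184 mod 241]
  = -(23/241)    [241 ≡ 1 mod 8 ⇒ (2/241)^3 = +1]
  = -(241/23)    [QR: 241 ≡ 1 mod 4, sign kept]
  = -(11/23)    [241 ≡ 11 mod 23]
  = (23/11)    [QR: both ≡ 3 mod 4, sign flips]
  = (1/11)    [23 ≡ 1 mod 11]
  = 1    [(1/11) = 1]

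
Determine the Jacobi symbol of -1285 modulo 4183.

-1

(-1285|4183)
  = -(1285|4183)    [4183 ≡ 3 mod 4 ⇒ (-1|4183) = -1]
  = -(4183|1285)    [QR: 1285 ≡ 1 mod 4, sign kept]
  = -(328|1285)    [4183 ≡ 328 mod 1285]
  = (41|1285)    [1285 ≡ 5 mod 8 ⇒ (2|1285)^3 = -1]
  = (1285|41)    [QR: 41 ≡ 1 mod 4, sign kept]
  = (14|41)    [1285 ≡ 14 mod 41]
  = (7|41)    [41 ≡ 1 mod 8 ⇒ (2|41) = +1]
  = (41|7)    [QR: 41 ≡ 1 mod 4, sign kept]
  = (6|7)    [41 ≡ 6 mod 7]
  = (3|7)    [7 ≡ 7 mod 8 ⇒ (2|7) = +1]
  = -(7|3)    [QR: both ≡ 3 mod 4, sign flips]
  = -(1|3)    [7 ≡ 1 mod 3]
  = -1    [(1|3) = 1]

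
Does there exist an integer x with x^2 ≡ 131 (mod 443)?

(131|443)
  = -(443|131)    [QR: both ≡ 3 mod 4, sign flips]
  = -(50|131)    [443 ≡ 50 mod 131]
  = (25|131)    [131 ≡ 3 mod 8 ⇒ (2|131) = -1]
  = (131|25)    [QR: 25 ≡ 1 mod 4, sign kept]
  = (6|25)    [131 ≡ 6 mod 25]
  = (3|25)    [25 ≡ 1 mod 8 ⇒ (2|25) = +1]
  = (25|3)    [QR: 25 ≡ 1 mod 4, sign kept]
  = (1|3)    [25 ≡ 1 mod 3]
  = 1    [(1|3) = 1]
(131|443) = 1, and 443 is prime, so 131 is a quadratic residue mod 443.

yes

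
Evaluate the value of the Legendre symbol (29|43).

(29|43)
  = (43|29)    [QR: 29 ≡ 1 mod 4, sign kept]
  = (14|29)    [43 ≡ 14 mod 29]
  = -(7|29)    [29 ≡ 5 mod 8 ⇒ (2|29) = -1]
  = -(29|7)    [QR: 29 ≡ 1 mod 4, sign kept]
  = -(1|7)    [29 ≡ 1 mod 7]
  = -1    [(1|7) = 1]

-1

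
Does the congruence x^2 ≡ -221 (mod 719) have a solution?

yes

Pull out -1: (-221/719) = (-1/719)·(221/719). Since 719 ≡ 3 (mod 4), (-1/719) = -1. Now have -(221/719).
221 ≡ 1 (mod 4), so quadratic reciprocity gives (221/719) = (719/221). Reduce: 719 ≡ 56 (mod 221). Now have -(56/221).
Factor out 2: 56 = 2^3·7. Since 221 ≡ 5 (mod 8), (2/221) = -1, and (2/221)^3 = -1. Now have (7/221).
221 ≡ 1 (mod 4), so quadratic reciprocity gives (7/221) = (221/7). Reduce: 221 ≡ 4 (mod 7). Now have (4/7).
Factor out 2: 4 = 2^2. Since 7 ≡ 7 (mod 8), (2/7) = +1, and (2/7)^2 = +1. Now have (1/7).
(1/7) = 1. Collecting the sign factors: 1.
(-221/719) = 1, and 719 is prime, so -221 is a quadratic residue mod 719.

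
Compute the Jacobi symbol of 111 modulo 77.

-1

Reduce the numerator: 111 ≡ 34 (mod 77), so (111/77) = (34/77).
Factor out 2: 34 = 2·17. Since 77 ≡ 5 (mod 8), (2/77) = -1. Now have -(17/77).
17 ≡ 1 (mod 4), so quadratic reciprocity gives (17/77) = (77/17). Reduce: 77 ≡ 9 (mod 17). Now have -(9/17).
9 ≡ 1 (mod 4), so quadratic reciprocity gives (9/17) = (17/9). Reduce: 17 ≡ 8 (mod 9). Now have -(8/9).
Factor out 2: 8 = 2^3. Since 9 ≡ 1 (mod 8), (2/9) = +1, and (2/9)^3 = +1. Now have -(1/9).
(1/9) = 1. Collecting the sign factors: -1.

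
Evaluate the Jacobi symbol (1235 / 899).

1

Reduce the numerator: 1235 ≡ 336 (mod 899), so (1235 / 899) = (336 / 899).
Factor out 2: 336 = 2^4·21. Since 899 ≡ 3 (mod 8), (2 / 899) = -1, and (2 / 899)^4 = +1. Now have (21 / 899).
21 ≡ 1 (mod 4), so quadratic reciprocity gives (21 / 899) = (899 / 21). Reduce: 899 ≡ 17 (mod 21). Now have (17 / 21).
17 ≡ 1 (mod 4), so quadratic reciprocity gives (17 / 21) = (21 / 17). Reduce: 21 ≡ 4 (mod 17). Now have (4 / 17).
Factor out 2: 4 = 2^2. Since 17 ≡ 1 (mod 8), (2 / 17) = +1, and (2 / 17)^2 = +1. Now have (1 / 17).
(1 / 17) = 1. Collecting the sign factors: 1.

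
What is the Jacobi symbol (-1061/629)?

Reduce the numerator: -1061 ≡ 197 (mod 629), so (-1061/629) = (197/629).
197 ≡ 1 (mod 4), so quadratic reciprocity gives (197/629) = (629/197). Reduce: 629 ≡ 38 (mod 197). Now have (38/197).
Factor out 2: 38 = 2·19. Since 197 ≡ 5 (mod 8), (2/197) = -1. Now have -(19/197).
197 ≡ 1 (mod 4), so quadratic reciprocity gives (19/197) = (197/19). Reduce: 197 ≡ 7 (mod 19). Now have -(7/19).
Both 7 ≡ 3 and 19 ≡ 3 (mod 4), so reciprocity gives (7/19) = -(19/7). Reduce: 19 ≡ 5 (mod 7). Now have (5/7).
5 ≡ 1 (mod 4), so quadratic reciprocity gives (5/7) = (7/5). Reduce: 7 ≡ 2 (mod 5). Now have (2/5).
Factor out 2: 2 = 2. Since 5 ≡ 5 (mod 8), (2/5) = -1. Now have -(1/5).
(1/5) = 1. Collecting the sign factors: -1.

-1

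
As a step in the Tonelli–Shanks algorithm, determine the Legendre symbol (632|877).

-1

Factor out 2: 632 = 2^3·79. Since 877 ≡ 5 (mod 8), (2|877) = -1, and (2|877)^3 = -1. Now have -(79|877).
877 ≡ 1 (mod 4), so quadratic reciprocity gives (79|877) = (877|79). Reduce: 877 ≡ 8 (mod 79). Now have -(8|79).
Factor out 2: 8 = 2^3. Since 79 ≡ 7 (mod 8), (2|79) = +1, and (2|79)^3 = +1. Now have -(1|79).
(1|79) = 1. Collecting the sign factors: -1.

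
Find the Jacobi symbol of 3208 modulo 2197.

1

(3208 / 2197)
  = (1011 / 2197)    [3208 ≡ 1011 mod 2197]
  = (2197 / 1011)    [QR: 2197 ≡ 1 mod 4, sign kept]
  = (175 / 1011)    [2197 ≡ 175 mod 1011]
  = -(1011 / 175)    [QR: both ≡ 3 mod 4, sign flips]
  = -(136 / 175)    [1011 ≡ 136 mod 175]
  = -(17 / 175)    [175 ≡ 7 mod 8 ⇒ (2 / 175)^3 = +1]
  = -(175 / 17)    [QR: 17 ≡ 1 mod 4, sign kept]
  = -(5 / 17)    [175 ≡ 5 mod 17]
  = -(17 / 5)    [QR: 5 ≡ 1 mod 4, sign kept]
  = -(2 / 5)    [17 ≡ 2 mod 5]
  = (1 / 5)    [5 ≡ 5 mod 8 ⇒ (2 / 5) = -1]
  = 1    [(1 / 5) = 1]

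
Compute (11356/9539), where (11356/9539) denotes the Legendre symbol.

(11356/9539)
  = (1817/9539)    [11356 ≡ 1817 mod 9539]
  = (9539/1817)    [QR: 1817 ≡ 1 mod 4, sign kept]
  = (454/1817)    [9539 ≡ 454 mod 1817]
  = (227/1817)    [1817 ≡ 1 mod 8 ⇒ (2/1817) = +1]
  = (1817/227)    [QR: 1817 ≡ 1 mod 4, sign kept]
  = (1/227)    [1817 ≡ 1 mod 227]
  = 1    [(1/227) = 1]

1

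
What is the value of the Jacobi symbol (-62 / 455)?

-1

Reduce the numerator: -62 ≡ 393 (mod 455), so (-62 / 455) = (393 / 455).
393 ≡ 1 (mod 4), so quadratic reciprocity gives (393 / 455) = (455 / 393). Reduce: 455 ≡ 62 (mod 393). Now have (62 / 393).
Factor out 2: 62 = 2·31. Since 393 ≡ 1 (mod 8), (2 / 393) = +1. Now have (31 / 393).
393 ≡ 1 (mod 4), so quadratic reciprocity gives (31 / 393) = (393 / 31). Reduce: 393 ≡ 21 (mod 31). Now have (21 / 31).
21 ≡ 1 (mod 4), so quadratic reciprocity gives (21 / 31) = (31 / 21). Reduce: 31 ≡ 10 (mod 21). Now have (10 / 21).
Factor out 2: 10 = 2·5. Since 21 ≡ 5 (mod 8), (2 / 21) = -1. Now have -(5 / 21).
5 ≡ 1 (mod 4), so quadratic reciprocity gives (5 / 21) = (21 / 5). Reduce: 21 ≡ 1 (mod 5). Now have -(1 / 5).
(1 / 5) = 1. Collecting the sign factors: -1.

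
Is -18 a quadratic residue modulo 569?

yes

Reduce the numerator: -18 ≡ 551 (mod 569), so (-18/569) = (551/569).
569 ≡ 1 (mod 4), so quadratic reciprocity gives (551/569) = (569/551). Reduce: 569 ≡ 18 (mod 551). Now have (18/551).
Factor out 2: 18 = 2·9. Since 551 ≡ 7 (mod 8), (2/551) = +1. Now have (9/551).
9 ≡ 1 (mod 4), so quadratic reciprocity gives (9/551) = (551/9). Reduce: 551 ≡ 2 (mod 9). Now have (2/9).
Factor out 2: 2 = 2. Since 9 ≡ 1 (mod 8), (2/9) = +1. Now have (1/9).
(1/9) = 1. Collecting the sign factors: 1.
The Legendre symbol is 1, so x^2 ≡ -18 (mod 569) has solution.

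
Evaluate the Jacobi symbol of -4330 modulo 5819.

1

(-4330 / 5819)
  = -(4330 / 5819)    [5819 ≡ 3 mod 4 ⇒ (-1 / 5819) = -1]
  = (2165 / 5819)    [5819 ≡ 3 mod 8 ⇒ (2 / 5819) = -1]
  = (5819 / 2165)    [QR: 2165 ≡ 1 mod 4, sign kept]
  = (1489 / 2165)    [5819 ≡ 1489 mod 2165]
  = (2165 / 1489)    [QR: 1489 ≡ 1 mod 4, sign kept]
  = (676 / 1489)    [2165 ≡ 676 mod 1489]
  = (169 / 1489)    [1489 ≡ 1 mod 8 ⇒ (2 / 1489)^2 = +1]
  = (1489 / 169)    [QR: 169 ≡ 1 mod 4, sign kept]
  = (137 / 169)    [1489 ≡ 137 mod 169]
  = (169 / 137)    [QR: 137 ≡ 1 mod 4, sign kept]
  = (32 / 137)    [169 ≡ 32 mod 137]
  = (1 / 137)    [137 ≡ 1 mod 8 ⇒ (2 / 137)^5 = +1]
  = 1    [(1 / 137) = 1]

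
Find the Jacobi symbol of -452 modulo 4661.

1

(-452|4661)
  = (4209|4661)    [-452 ≡ 4209 mod 4661]
  = (4661|4209)    [QR: 4209 ≡ 1 mod 4, sign kept]
  = (452|4209)    [4661 ≡ 452 mod 4209]
  = (113|4209)    [4209 ≡ 1 mod 8 ⇒ (2|4209)^2 = +1]
  = (4209|113)    [QR: 113 ≡ 1 mod 4, sign kept]
  = (28|113)    [4209 ≡ 28 mod 113]
  = (7|113)    [113 ≡ 1 mod 8 ⇒ (2|113)^2 = +1]
  = (113|7)    [QR: 113 ≡ 1 mod 4, sign kept]
  = (1|7)    [113 ≡ 1 mod 7]
  = 1    [(1|7) = 1]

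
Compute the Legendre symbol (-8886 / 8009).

1

(-8886 / 8009)
  = (7132 / 8009)    [-8886 ≡ 7132 mod 8009]
  = (1783 / 8009)    [8009 ≡ 1 mod 8 ⇒ (2 / 8009)^2 = +1]
  = (8009 / 1783)    [QR: 8009 ≡ 1 mod 4, sign kept]
  = (877 / 1783)    [8009 ≡ 877 mod 1783]
  = (1783 / 877)    [QR: 877 ≡ 1 mod 4, sign kept]
  = (29 / 877)    [1783 ≡ 29 mod 877]
  = (877 / 29)    [QR: 29 ≡ 1 mod 4, sign kept]
  = (7 / 29)    [877 ≡ 7 mod 29]
  = (29 / 7)    [QR: 29 ≡ 1 mod 4, sign kept]
  = (1 / 7)    [29 ≡ 1 mod 7]
  = 1    [(1 / 7) = 1]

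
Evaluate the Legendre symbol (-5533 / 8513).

Pull out -1: (-5533 / 8513) = (-1 / 8513)·(5533 / 8513). Since 8513 ≡ 1 (mod 4), (-1 / 8513) = +1. Now have (5533 / 8513).
5533 ≡ 1 (mod 4), so quadratic reciprocity gives (5533 / 8513) = (8513 / 5533). Reduce: 8513 ≡ 2980 (mod 5533). Now have (2980 / 5533).
Factor out 2: 2980 = 2^2·745. Since 5533 ≡ 5 (mod 8), (2 / 5533) = -1, and (2 / 5533)^2 = +1. Now have (745 / 5533).
745 ≡ 1 (mod 4), so quadratic reciprocity gives (745 / 5533) = (5533 / 745). Reduce: 5533 ≡ 318 (mod 745). Now have (318 / 745).
Factor out 2: 318 = 2·159. Since 745 ≡ 1 (mod 8), (2 / 745) = +1. Now have (159 / 745).
745 ≡ 1 (mod 4), so quadratic reciprocity gives (159 / 745) = (745 / 159). Reduce: 745 ≡ 109 (mod 159). Now have (109 / 159).
109 ≡ 1 (mod 4), so quadratic reciprocity gives (109 / 159) = (159 / 109). Reduce: 159 ≡ 50 (mod 109). Now have (50 / 109).
Factor out 2: 50 = 2·25. Since 109 ≡ 5 (mod 8), (2 / 109) = -1. Now have -(25 / 109).
25 ≡ 1 (mod 4), so quadratic reciprocity gives (25 / 109) = (109 / 25). Reduce: 109 ≡ 9 (mod 25). Now have -(9 / 25).
9 ≡ 1 (mod 4), so quadratic reciprocity gives (9 / 25) = (25 / 9). Reduce: 25 ≡ 7 (mod 9). Now have -(7 / 9).
9 ≡ 1 (mod 4), so quadratic reciprocity gives (7 / 9) = (9 / 7). Reduce: 9 ≡ 2 (mod 7). Now have -(2 / 7).
Factor out 2: 2 = 2. Since 7 ≡ 7 (mod 8), (2 / 7) = +1. Now have -(1 / 7).
(1 / 7) = 1. Collecting the sign factors: -1.

-1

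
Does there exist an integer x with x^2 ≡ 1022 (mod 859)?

(1022|859)
  = (163|859)    [1022 ≡ 163 mod 859]
  = -(859|163)    [QR: both ≡ 3 mod 4, sign flips]
  = -(44|163)    [859 ≡ 44 mod 163]
  = -(11|163)    [163 ≡ 3 mod 8 ⇒ (2|163)^2 = +1]
  = (163|11)    [QR: both ≡ 3 mod 4, sign flips]
  = (9|11)    [163 ≡ 9 mod 11]
  = (11|9)    [QR: 9 ≡ 1 mod 4, sign kept]
  = (2|9)    [11 ≡ 2 mod 9]
  = (1|9)    [9 ≡ 1 mod 8 ⇒ (2|9) = +1]
  = 1    [(1|9) = 1]
(1022|859) = 1, and 859 is prime, so 1022 is a quadratic residue mod 859.

yes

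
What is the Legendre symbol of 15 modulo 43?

1

Both 15 ≡ 3 and 43 ≡ 3 (mod 4), so reciprocity gives (15|43) = -(43|15). Reduce: 43 ≡ 13 (mod 15). Now have -(13|15).
13 ≡ 1 (mod 4), so quadratic reciprocity gives (13|15) = (15|13). Reduce: 15 ≡ 2 (mod 13). Now have -(2|13).
Factor out 2: 2 = 2. Since 13 ≡ 5 (mod 8), (2|13) = -1. Now have (1|13).
(1|13) = 1. Collecting the sign factors: 1.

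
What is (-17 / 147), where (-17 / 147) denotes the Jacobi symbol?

Reduce the numerator: -17 ≡ 130 (mod 147), so (-17 / 147) = (130 / 147).
Factor out 2: 130 = 2·65. Since 147 ≡ 3 (mod 8), (2 / 147) = -1. Now have -(65 / 147).
65 ≡ 1 (mod 4), so quadratic reciprocity gives (65 / 147) = (147 / 65). Reduce: 147 ≡ 17 (mod 65). Now have -(17 / 65).
17 ≡ 1 (mod 4), so quadratic reciprocity gives (17 / 65) = (65 / 17). Reduce: 65 ≡ 14 (mod 17). Now have -(14 / 17).
Factor out 2: 14 = 2·7. Since 17 ≡ 1 (mod 8), (2 / 17) = +1. Now have -(7 / 17).
17 ≡ 1 (mod 4), so quadratic reciprocity gives (7 / 17) = (17 / 7). Reduce: 17 ≡ 3 (mod 7). Now have -(3 / 7).
Both 3 ≡ 3 and 7 ≡ 3 (mod 4), so reciprocity gives (3 / 7) = -(7 / 3). Reduce: 7 ≡ 1 (mod 3). Now have (1 / 3).
(1 / 3) = 1. Collecting the sign factors: 1.

1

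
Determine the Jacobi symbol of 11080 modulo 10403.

1

Reduce the numerator: 11080 ≡ 677 (mod 10403), so (11080 / 10403) = (677 / 10403).
677 ≡ 1 (mod 4), so quadratic reciprocity gives (677 / 10403) = (10403 / 677). Reduce: 10403 ≡ 248 (mod 677). Now have (248 / 677).
Factor out 2: 248 = 2^3·31. Since 677 ≡ 5 (mod 8), (2 / 677) = -1, and (2 / 677)^3 = -1. Now have -(31 / 677).
677 ≡ 1 (mod 4), so quadratic reciprocity gives (31 / 677) = (677 / 31). Reduce: 677 ≡ 26 (mod 31). Now have -(26 / 31).
Factor out 2: 26 = 2·13. Since 31 ≡ 7 (mod 8), (2 / 31) = +1. Now have -(13 / 31).
13 ≡ 1 (mod 4), so quadratic reciprocity gives (13 / 31) = (31 / 13). Reduce: 31 ≡ 5 (mod 13). Now have -(5 / 13).
5 ≡ 1 (mod 4), so quadratic reciprocity gives (5 / 13) = (13 / 5). Reduce: 13 ≡ 3 (mod 5). Now have -(3 / 5).
5 ≡ 1 (mod 4), so quadratic reciprocity gives (3 / 5) = (5 / 3). Reduce: 5 ≡ 2 (mod 3). Now have -(2 / 3).
Factor out 2: 2 = 2. Since 3 ≡ 3 (mod 8), (2 / 3) = -1. Now have (1 / 3).
(1 / 3) = 1. Collecting the sign factors: 1.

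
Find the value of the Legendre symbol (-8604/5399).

(-8604/5399)
  = -(8604/5399)    [5399 ≡ 3 mod 4 ⇒ (-1/5399) = -1]
  = -(3205/5399)    [8604 ≡ 3205 mod 5399]
  = -(5399/3205)    [QR: 3205 ≡ 1 mod 4, sign kept]
  = -(2194/3205)    [5399 ≡ 2194 mod 3205]
  = (1097/3205)    [3205 ≡ 5 mod 8 ⇒ (2/3205) = -1]
  = (3205/1097)    [QR: 1097 ≡ 1 mod 4, sign kept]
  = (1011/1097)    [3205 ≡ 1011 mod 1097]
  = (1097/1011)    [QR: 1097 ≡ 1 mod 4, sign kept]
  = (86/1011)    [1097 ≡ 86 mod 1011]
  = -(43/1011)    [1011 ≡ 3 mod 8 ⇒ (2/1011) = -1]
  = (1011/43)    [QR: both ≡ 3 mod 4, sign flips]
  = (22/43)    [1011 ≡ 22 mod 43]
  = -(11/43)    [43 ≡ 3 mod 8 ⇒ (2/43) = -1]
  = (43/11)    [QR: both ≡ 3 mod 4, sign flips]
  = (10/11)    [43 ≡ 10 mod 11]
  = -(5/11)    [11 ≡ 3 mod 8 ⇒ (2/11) = -1]
  = -(11/5)    [QR: 5 ≡ 1 mod 4, sign kept]
  = -(1/5)    [11 ≡ 1 mod 5]
  = -1    [(1/5) = 1]

-1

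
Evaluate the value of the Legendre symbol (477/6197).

1

477 ≡ 1 (mod 4), so quadratic reciprocity gives (477/6197) = (6197/477). Reduce: 6197 ≡ 473 (mod 477). Now have (473/477).
473 ≡ 1 (mod 4), so quadratic reciprocity gives (473/477) = (477/473). Reduce: 477 ≡ 4 (mod 473). Now have (4/473).
Factor out 2: 4 = 2^2. Since 473 ≡ 1 (mod 8), (2/473) = +1, and (2/473)^2 = +1. Now have (1/473).
(1/473) = 1. Collecting the sign factors: 1.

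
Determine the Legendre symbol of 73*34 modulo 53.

1

By multiplicativity, (73·34/53) = (73/53)·(34/53).
First factor (73/53):
(73/53)
  = (20/53)    [73 ≡ 20 mod 53]
  = (5/53)    [53 ≡ 5 mod 8 ⇒ (2/53)^2 = +1]
  = (53/5)    [QR: 5 ≡ 1 mod 4, sign kept]
  = (3/5)    [53 ≡ 3 mod 5]
  = (5/3)    [QR: 5 ≡ 1 mod 4, sign kept]
  = (2/3)    [5 ≡ 2 mod 3]
  = -(1/3)    [3 ≡ 3 mod 8 ⇒ (2/3) = -1]
  = -1    [(1/3) = 1]
Second factor (34/53):
(34/53)
  = -(17/53)    [53 ≡ 5 mod 8 ⇒ (2/53) = -1]
  = -(53/17)    [QR: 17 ≡ 1 mod 4, sign kept]
  = -(2/17)    [53 ≡ 2 mod 17]
  = -(1/17)    [17 ≡ 1 mod 8 ⇒ (2/17) = +1]
  = -1    [(1/17) = 1]
Product: (-1)·(-1) = 1.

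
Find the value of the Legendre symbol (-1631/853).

(-1631/853)
  = (75/853)    [-1631 ≡ 75 mod 853]
  = (853/75)    [QR: 853 ≡ 1 mod 4, sign kept]
  = (28/75)    [853 ≡ 28 mod 75]
  = (7/75)    [75 ≡ 3 mod 8 ⇒ (2/75)^2 = +1]
  = -(75/7)    [QR: both ≡ 3 mod 4, sign flips]
  = -(5/7)    [75 ≡ 5 mod 7]
  = -(7/5)    [QR: 5 ≡ 1 mod 4, sign kept]
  = -(2/5)    [7 ≡ 2 mod 5]
  = (1/5)    [5 ≡ 5 mod 8 ⇒ (2/5) = -1]
  = 1    [(1/5) = 1]

1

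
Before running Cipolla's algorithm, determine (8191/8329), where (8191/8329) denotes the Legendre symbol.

1

(8191/8329)
  = (8329/8191)    [QR: 8329 ≡ 1 mod 4, sign kept]
  = (138/8191)    [8329 ≡ 138 mod 8191]
  = (69/8191)    [8191 ≡ 7 mod 8 ⇒ (2/8191) = +1]
  = (8191/69)    [QR: 69 ≡ 1 mod 4, sign kept]
  = (49/69)    [8191 ≡ 49 mod 69]
  = (69/49)    [QR: 49 ≡ 1 mod 4, sign kept]
  = (20/49)    [69 ≡ 20 mod 49]
  = (5/49)    [49 ≡ 1 mod 8 ⇒ (2/49)^2 = +1]
  = (49/5)    [QR: 5 ≡ 1 mod 4, sign kept]
  = (4/5)    [49 ≡ 4 mod 5]
  = (1/5)    [5 ≡ 5 mod 8 ⇒ (2/5)^2 = +1]
  = 1    [(1/5) = 1]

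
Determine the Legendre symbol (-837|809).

1

(-837|809)
  = (781|809)    [-837 ≡ 781 mod 809]
  = (809|781)    [QR: 781 ≡ 1 mod 4, sign kept]
  = (28|781)    [809 ≡ 28 mod 781]
  = (7|781)    [781 ≡ 5 mod 8 ⇒ (2|781)^2 = +1]
  = (781|7)    [QR: 781 ≡ 1 mod 4, sign kept]
  = (4|7)    [781 ≡ 4 mod 7]
  = (1|7)    [7 ≡ 7 mod 8 ⇒ (2|7)^2 = +1]
  = 1    [(1|7) = 1]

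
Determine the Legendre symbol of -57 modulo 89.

1

Reduce the numerator: -57 ≡ 32 (mod 89), so (-57/89) = (32/89).
Factor out 2: 32 = 2^5. Since 89 ≡ 1 (mod 8), (2/89) = +1, and (2/89)^5 = +1. Now have (1/89).
(1/89) = 1. Collecting the sign factors: 1.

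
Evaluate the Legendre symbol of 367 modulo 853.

853 ≡ 1 (mod 4), so quadratic reciprocity gives (367|853) = (853|367). Reduce: 853 ≡ 119 (mod 367). Now have (119|367).
Both 119 ≡ 3 and 367 ≡ 3 (mod 4), so reciprocity gives (119|367) = -(367|119). Reduce: 367 ≡ 10 (mod 119). Now have -(10|119).
Factor out 2: 10 = 2·5. Since 119 ≡ 7 (mod 8), (2|119) = +1. Now have -(5|119).
5 ≡ 1 (mod 4), so quadratic reciprocity gives (5|119) = (119|5). Reduce: 119 ≡ 4 (mod 5). Now have -(4|5).
Factor out 2: 4 = 2^2. Since 5 ≡ 5 (mod 8), (2|5) = -1, and (2|5)^2 = +1. Now have -(1|5).
(1|5) = 1. Collecting the sign factors: -1.

-1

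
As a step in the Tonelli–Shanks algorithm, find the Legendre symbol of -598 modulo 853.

(-598|853)
  = (255|853)    [-598 ≡ 255 mod 853]
  = (853|255)    [QR: 853 ≡ 1 mod 4, sign kept]
  = (88|255)    [853 ≡ 88 mod 255]
  = (11|255)    [255 ≡ 7 mod 8 ⇒ (2|255)^3 = +1]
  = -(255|11)    [QR: both ≡ 3 mod 4, sign flips]
  = -(2|11)    [255 ≡ 2 mod 11]
  = (1|11)    [11 ≡ 3 mod 8 ⇒ (2|11) = -1]
  = 1    [(1|11) = 1]

1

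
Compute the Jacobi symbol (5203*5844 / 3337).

By multiplicativity, (5203·5844 / 3337) = (5203 / 3337)·(5844 / 3337).
First factor (5203 / 3337):
Reduce the numerator: 5203 ≡ 1866 (mod 3337), so (5203 / 3337) = (1866 / 3337).
Factor out 2: 1866 = 2·933. Since 3337 ≡ 1 (mod 8), (2 / 3337) = +1. Now have (933 / 3337).
933 ≡ 1 (mod 4), so quadratic reciprocity gives (933 / 3337) = (3337 / 933). Reduce: 3337 ≡ 538 (mod 933). Now have (538 / 933).
Factor out 2: 538 = 2·269. Since 933 ≡ 5 (mod 8), (2 / 933) = -1. Now have -(269 / 933).
269 ≡ 1 (mod 4), so quadratic reciprocity gives (269 / 933) = (933 / 269). Reduce: 933 ≡ 126 (mod 269). Now have -(126 / 269).
Factor out 2: 126 = 2·63. Since 269 ≡ 5 (mod 8), (2 / 269) = -1. Now have (63 / 269).
269 ≡ 1 (mod 4), so quadratic reciprocity gives (63 / 269) = (269 / 63). Reduce: 269 ≡ 17 (mod 63). Now have (17 / 63).
17 ≡ 1 (mod 4), so quadratic reciprocity gives (17 / 63) = (63 / 17). Reduce: 63 ≡ 12 (mod 17). Now have (12 / 17).
Factor out 2: 12 = 2^2·3. Since 17 ≡ 1 (mod 8), (2 / 17) = +1, and (2 / 17)^2 = +1. Now have (3 / 17).
17 ≡ 1 (mod 4), so quadratic reciprocity gives (3 / 17) = (17 / 3). Reduce: 17 ≡ 2 (mod 3). Now have (2 / 3).
Factor out 2: 2 = 2. Since 3 ≡ 3 (mod 8), (2 / 3) = -1. Now have -(1 / 3).
(1 / 3) = 1. Collecting the sign factors: -1.
Second factor (5844 / 3337):
Reduce the numerator: 5844 ≡ 2507 (mod 3337), so (5844 / 3337) = (2507 / 3337).
3337 ≡ 1 (mod 4), so quadratic reciprocity gives (2507 / 3337) = (3337 / 2507). Reduce: 3337 ≡ 830 (mod 2507). Now have (830 / 2507).
Factor out 2: 830 = 2·415. Since 2507 ≡ 3 (mod 8), (2 / 2507) = -1. Now have -(415 / 2507).
Both 415 ≡ 3 and 2507 ≡ 3 (mod 4), so reciprocity gives (415 / 2507) = -(2507 / 415). Reduce: 2507 ≡ 17 (mod 415). Now have (17 / 415).
17 ≡ 1 (mod 4), so quadratic reciprocity gives (17 / 415) = (415 / 17). Reduce: 415 ≡ 7 (mod 17). Now have (7 / 17).
17 ≡ 1 (mod 4), so quadratic reciprocity gives (7 / 17) = (17 / 7). Reduce: 17 ≡ 3 (mod 7). Now have (3 / 7).
Both 3 ≡ 3 and 7 ≡ 3 (mod 4), so reciprocity gives (3 / 7) = -(7 / 3). Reduce: 7 ≡ 1 (mod 3). Now have -(1 / 3).
(1 / 3) = 1. Collecting the sign factors: -1.
Product: (-1)·(-1) = 1.

1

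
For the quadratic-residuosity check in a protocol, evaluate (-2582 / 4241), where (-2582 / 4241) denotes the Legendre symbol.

-1

Reduce the numerator: -2582 ≡ 1659 (mod 4241), so (-2582 / 4241) = (1659 / 4241).
4241 ≡ 1 (mod 4), so quadratic reciprocity gives (1659 / 4241) = (4241 / 1659). Reduce: 4241 ≡ 923 (mod 1659). Now have (923 / 1659).
Both 923 ≡ 3 and 1659 ≡ 3 (mod 4), so reciprocity gives (923 / 1659) = -(1659 / 923). Reduce: 1659 ≡ 736 (mod 923). Now have -(736 / 923).
Factor out 2: 736 = 2^5·23. Since 923 ≡ 3 (mod 8), (2 / 923) = -1, and (2 / 923)^5 = -1. Now have (23 / 923).
Both 23 ≡ 3 and 923 ≡ 3 (mod 4), so reciprocity gives (23 / 923) = -(923 / 23). Reduce: 923 ≡ 3 (mod 23). Now have -(3 / 23).
Both 3 ≡ 3 and 23 ≡ 3 (mod 4), so reciprocity gives (3 / 23) = -(23 / 3). Reduce: 23 ≡ 2 (mod 3). Now have (2 / 3).
Factor out 2: 2 = 2. Since 3 ≡ 3 (mod 8), (2 / 3) = -1. Now have -(1 / 3).
(1 / 3) = 1. Collecting the sign factors: -1.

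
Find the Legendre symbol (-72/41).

(-72/41)
  = (10/41)    [-72 ≡ 10 mod 41]
  = (5/41)    [41 ≡ 1 mod 8 ⇒ (2/41) = +1]
  = (41/5)    [QR: 5 ≡ 1 mod 4, sign kept]
  = (1/5)    [41 ≡ 1 mod 5]
  = 1    [(1/5) = 1]

1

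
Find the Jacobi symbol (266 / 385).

0

(266 / 385)
  = (133 / 385)    [385 ≡ 1 mod 8 ⇒ (2 / 385) = +1]
  = (385 / 133)    [QR: 133 ≡ 1 mod 4, sign kept]
  = (119 / 133)    [385 ≡ 119 mod 133]
  = (133 / 119)    [QR: 133 ≡ 1 mod 4, sign kept]
  = (14 / 119)    [133 ≡ 14 mod 119]
  = (7 / 119)    [119 ≡ 7 mod 8 ⇒ (2 / 119) = +1]
  = -(119 / 7)    [QR: both ≡ 3 mod 4, sign flips]
  = -(0 / 7)    [119 ≡ 0 mod 7]
  = 0    [numerator 0, gcd > 1]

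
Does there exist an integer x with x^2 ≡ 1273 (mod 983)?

yes

Reduce the numerator: 1273 ≡ 290 (mod 983), so (1273/983) = (290/983).
Factor out 2: 290 = 2·145. Since 983 ≡ 7 (mod 8), (2/983) = +1. Now have (145/983).
145 ≡ 1 (mod 4), so quadratic reciprocity gives (145/983) = (983/145). Reduce: 983 ≡ 113 (mod 145). Now have (113/145).
113 ≡ 1 (mod 4), so quadratic reciprocity gives (113/145) = (145/113). Reduce: 145 ≡ 32 (mod 113). Now have (32/113).
Factor out 2: 32 = 2^5. Since 113 ≡ 1 (mod 8), (2/113) = +1, and (2/113)^5 = +1. Now have (1/113).
(1/113) = 1. Collecting the sign factors: 1.
(1273/983) = 1, and 983 is prime, so 1273 is a quadratic residue mod 983.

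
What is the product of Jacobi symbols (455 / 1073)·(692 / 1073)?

1

By multiplicativity, (455·692 / 1073) = (455 / 1073)·(692 / 1073).
First factor (455 / 1073):
1073 ≡ 1 (mod 4), so quadratic reciprocity gives (455 / 1073) = (1073 / 455). Reduce: 1073 ≡ 163 (mod 455). Now have (163 / 455).
Both 163 ≡ 3 and 455 ≡ 3 (mod 4), so reciprocity gives (163 / 455) = -(455 / 163). Reduce: 455 ≡ 129 (mod 163). Now have -(129 / 163).
129 ≡ 1 (mod 4), so quadratic reciprocity gives (129 / 163) = (163 / 129). Reduce: 163 ≡ 34 (mod 129). Now have -(34 / 129).
Factor out 2: 34 = 2·17. Since 129 ≡ 1 (mod 8), (2 / 129) = +1. Now have -(17 / 129).
17 ≡ 1 (mod 4), so quadratic reciprocity gives (17 / 129) = (129 / 17). Reduce: 129 ≡ 10 (mod 17). Now have -(10 / 17).
Factor out 2: 10 = 2·5. Since 17 ≡ 1 (mod 8), (2 / 17) = +1. Now have -(5 / 17).
5 ≡ 1 (mod 4), so quadratic reciprocity gives (5 / 17) = (17 / 5). Reduce: 17 ≡ 2 (mod 5). Now have -(2 / 5).
Factor out 2: 2 = 2. Since 5 ≡ 5 (mod 8), (2 / 5) = -1. Now have (1 / 5).
(1 / 5) = 1. Collecting the sign factors: 1.
Second factor (692 / 1073):
Factor out 2: 692 = 2^2·173. Since 1073 ≡ 1 (mod 8), (2 / 1073) = +1, and (2 / 1073)^2 = +1. Now have (173 / 1073).
173 ≡ 1 (mod 4), so quadratic reciprocity gives (173 / 1073) = (1073 / 173). Reduce: 1073 ≡ 35 (mod 173). Now have (35 / 173).
173 ≡ 1 (mod 4), so quadratic reciprocity gives (35 / 173) = (173 / 35). Reduce: 173 ≡ 33 (mod 35). Now have (33 / 35).
33 ≡ 1 (mod 4), so quadratic reciprocity gives (33 / 35) = (35 / 33). Reduce: 35 ≡ 2 (mod 33). Now have (2 / 33).
Factor out 2: 2 = 2. Since 33 ≡ 1 (mod 8), (2 / 33) = +1. Now have (1 / 33).
(1 / 33) = 1. Collecting the sign factors: 1.
Product: (1)·(1) = 1.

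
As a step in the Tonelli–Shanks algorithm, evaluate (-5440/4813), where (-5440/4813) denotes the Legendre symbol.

-1

Pull out -1: (-5440/4813) = (-1/4813)·(5440/4813). Since 4813 ≡ 1 (mod 4), (-1/4813) = +1. Now have (5440/4813).
Reduce the numerator: 5440 ≡ 627 (mod 4813), so (5440/4813) = (627/4813).
4813 ≡ 1 (mod 4), so quadratic reciprocity gives (627/4813) = (4813/627). Reduce: 4813 ≡ 424 (mod 627). Now have (424/627).
Factor out 2: 424 = 2^3·53. Since 627 ≡ 3 (mod 8), (2/627) = -1, and (2/627)^3 = -1. Now have -(53/627).
53 ≡ 1 (mod 4), so quadratic reciprocity gives (53/627) = (627/53). Reduce: 627 ≡ 44 (mod 53). Now have -(44/53).
Factor out 2: 44 = 2^2·11. Since 53 ≡ 5 (mod 8), (2/53) = -1, and (2/53)^2 = +1. Now have -(11/53).
53 ≡ 1 (mod 4), so quadratic reciprocity gives (11/53) = (53/11). Reduce: 53 ≡ 9 (mod 11). Now have -(9/11).
9 ≡ 1 (mod 4), so quadratic reciprocity gives (9/11) = (11/9). Reduce: 11 ≡ 2 (mod 9). Now have -(2/9).
Factor out 2: 2 = 2. Since 9 ≡ 1 (mod 8), (2/9) = +1. Now have -(1/9).
(1/9) = 1. Collecting the sign factors: -1.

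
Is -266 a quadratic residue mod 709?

Pull out -1: (-266/709) = (-1/709)·(266/709). Since 709 ≡ 1 (mod 4), (-1/709) = +1. Now have (266/709).
Factor out 2: 266 = 2·133. Since 709 ≡ 5 (mod 8), (2/709) = -1. Now have -(133/709).
133 ≡ 1 (mod 4), so quadratic reciprocity gives (133/709) = (709/133). Reduce: 709 ≡ 44 (mod 133). Now have -(44/133).
Factor out 2: 44 = 2^2·11. Since 133 ≡ 5 (mod 8), (2/133) = -1, and (2/133)^2 = +1. Now have -(11/133).
133 ≡ 1 (mod 4), so quadratic reciprocity gives (11/133) = (133/11). Reduce: 133 ≡ 1 (mod 11). Now have -(1/11).
(1/11) = 1. Collecting the sign factors: -1.
(-266/709) = -1, and 709 is prime, so -266 is not a quadratic residue mod 709.

no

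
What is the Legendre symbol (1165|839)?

Reduce the numerator: 1165 ≡ 326 (mod 839), so (1165|839) = (326|839).
Factor out 2: 326 = 2·163. Since 839 ≡ 7 (mod 8), (2|839) = +1. Now have (163|839).
Both 163 ≡ 3 and 839 ≡ 3 (mod 4), so reciprocity gives (163|839) = -(839|163). Reduce: 839 ≡ 24 (mod 163). Now have -(24|163).
Factor out 2: 24 = 2^3·3. Since 163 ≡ 3 (mod 8), (2|163) = -1, and (2|163)^3 = -1. Now have (3|163).
Both 3 ≡ 3 and 163 ≡ 3 (mod 4), so reciprocity gives (3|163) = -(163|3). Reduce: 163 ≡ 1 (mod 3). Now have -(1|3).
(1|3) = 1. Collecting the sign factors: -1.

-1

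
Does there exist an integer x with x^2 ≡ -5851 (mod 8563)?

yes

(-5851/8563)
  = (2712/8563)    [-5851 ≡ 2712 mod 8563]
  = -(339/8563)    [8563 ≡ 3 mod 8 ⇒ (2/8563)^3 = -1]
  = (8563/339)    [QR: both ≡ 3 mod 4, sign flips]
  = (88/339)    [8563 ≡ 88 mod 339]
  = -(11/339)    [339 ≡ 3 mod 8 ⇒ (2/339)^3 = -1]
  = (339/11)    [QR: both ≡ 3 mod 4, sign flips]
  = (9/11)    [339 ≡ 9 mod 11]
  = (11/9)    [QR: 9 ≡ 1 mod 4, sign kept]
  = (2/9)    [11 ≡ 2 mod 9]
  = (1/9)    [9 ≡ 1 mod 8 ⇒ (2/9) = +1]
  = 1    [(1/9) = 1]
(-5851/8563) = 1, and 8563 is prime, so -5851 is a quadratic residue mod 8563.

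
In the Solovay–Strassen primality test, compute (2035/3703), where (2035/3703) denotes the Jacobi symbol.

-1

(2035/3703)
  = -(3703/2035)    [QR: both ≡ 3 mod 4, sign flips]
  = -(1668/2035)    [3703 ≡ 1668 mod 2035]
  = -(417/2035)    [2035 ≡ 3 mod 8 ⇒ (2/2035)^2 = +1]
  = -(2035/417)    [QR: 417 ≡ 1 mod 4, sign kept]
  = -(367/417)    [2035 ≡ 367 mod 417]
  = -(417/367)    [QR: 417 ≡ 1 mod 4, sign kept]
  = -(50/367)    [417 ≡ 50 mod 367]
  = -(25/367)    [367 ≡ 7 mod 8 ⇒ (2/367) = +1]
  = -(367/25)    [QR: 25 ≡ 1 mod 4, sign kept]
  = -(17/25)    [367 ≡ 17 mod 25]
  = -(25/17)    [QR: 17 ≡ 1 mod 4, sign kept]
  = -(8/17)    [25 ≡ 8 mod 17]
  = -(1/17)    [17 ≡ 1 mod 8 ⇒ (2/17)^3 = +1]
  = -1    [(1/17) = 1]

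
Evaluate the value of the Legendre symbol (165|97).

-1

(165|97)
  = (68|97)    [165 ≡ 68 mod 97]
  = (17|97)    [97 ≡ 1 mod 8 ⇒ (2|97)^2 = +1]
  = (97|17)    [QR: 17 ≡ 1 mod 4, sign kept]
  = (12|17)    [97 ≡ 12 mod 17]
  = (3|17)    [17 ≡ 1 mod 8 ⇒ (2|17)^2 = +1]
  = (17|3)    [QR: 17 ≡ 1 mod 4, sign kept]
  = (2|3)    [17 ≡ 2 mod 3]
  = -(1|3)    [3 ≡ 3 mod 8 ⇒ (2|3) = -1]
  = -1    [(1|3) = 1]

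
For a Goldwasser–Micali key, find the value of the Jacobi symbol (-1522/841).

(-1522/841)
  = (160/841)    [-1522 ≡ 160 mod 841]
  = (5/841)    [841 ≡ 1 mod 8 ⇒ (2/841)^5 = +1]
  = (841/5)    [QR: 5 ≡ 1 mod 4, sign kept]
  = (1/5)    [841 ≡ 1 mod 5]
  = 1    [(1/5) = 1]

1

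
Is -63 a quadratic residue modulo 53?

Pull out -1: (-63/53) = (-1/53)·(63/53). Since 53 ≡ 1 (mod 4), (-1/53) = +1. Now have (63/53).
Reduce the numerator: 63 ≡ 10 (mod 53), so (63/53) = (10/53).
Factor out 2: 10 = 2·5. Since 53 ≡ 5 (mod 8), (2/53) = -1. Now have -(5/53).
5 ≡ 1 (mod 4), so quadratic reciprocity gives (5/53) = (53/5). Reduce: 53 ≡ 3 (mod 5). Now have -(3/5).
5 ≡ 1 (mod 4), so quadratic reciprocity gives (3/5) = (5/3). Reduce: 5 ≡ 2 (mod 3). Now have -(2/3).
Factor out 2: 2 = 2. Since 3 ≡ 3 (mod 8), (2/3) = -1. Now have (1/3).
(1/3) = 1. Collecting the sign factors: 1.
The Legendre symbol is 1, so x^2 ≡ -63 (mod 53) has solution.

yes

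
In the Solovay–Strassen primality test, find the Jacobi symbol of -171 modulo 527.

-1

(-171/527)
  = -(171/527)    [527 ≡ 3 mod 4 ⇒ (-1/527) = -1]
  = (527/171)    [QR: both ≡ 3 mod 4, sign flips]
  = (14/171)    [527 ≡ 14 mod 171]
  = -(7/171)    [171 ≡ 3 mod 8 ⇒ (2/171) = -1]
  = (171/7)    [QR: both ≡ 3 mod 4, sign flips]
  = (3/7)    [171 ≡ 3 mod 7]
  = -(7/3)    [QR: both ≡ 3 mod 4, sign flips]
  = -(1/3)    [7 ≡ 1 mod 3]
  = -1    [(1/3) = 1]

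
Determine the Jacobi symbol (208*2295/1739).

By multiplicativity, (208·2295/1739) = (208/1739)·(2295/1739).
First factor (208/1739):
Factor out 2: 208 = 2^4·13. Since 1739 ≡ 3 (mod 8), (2/1739) = -1, and (2/1739)^4 = +1. Now have (13/1739).
13 ≡ 1 (mod 4), so quadratic reciprocity gives (13/1739) = (1739/13). Reduce: 1739 ≡ 10 (mod 13). Now have (10/13).
Factor out 2: 10 = 2·5. Since 13 ≡ 5 (mod 8), (2/13) = -1. Now have -(5/13).
5 ≡ 1 (mod 4), so quadratic reciprocity gives (5/13) = (13/5). Reduce: 13 ≡ 3 (mod 5). Now have -(3/5).
5 ≡ 1 (mod 4), so quadratic reciprocity gives (3/5) = (5/3). Reduce: 5 ≡ 2 (mod 3). Now have -(2/3).
Factor out 2: 2 = 2. Since 3 ≡ 3 (mod 8), (2/3) = -1. Now have (1/3).
(1/3) = 1. Collecting the sign factors: 1.
Second factor (2295/1739):
Reduce the numerator: 2295 ≡ 556 (mod 1739), so (2295/1739) = (556/1739).
Factor out 2: 556 = 2^2·139. Since 1739 ≡ 3 (mod 8), (2/1739) = -1, and (2/1739)^2 = +1. Now have (139/1739).
Both 139 ≡ 3 and 1739 ≡ 3 (mod 4), so reciprocity gives (139/1739) = -(1739/139). Reduce: 1739 ≡ 71 (mod 139). Now have -(71/139).
Both 71 ≡ 3 and 139 ≡ 3 (mod 4), so reciprocity gives (71/139) = -(139/71). Reduce: 139 ≡ 68 (mod 71). Now have (68/71).
Factor out 2: 68 = 2^2·17. Since 71 ≡ 7 (mod 8), (2/71) = +1, and (2/71)^2 = +1. Now have (17/71).
17 ≡ 1 (mod 4), so quadratic reciprocity gives (17/71) = (71/17). Reduce: 71 ≡ 3 (mod 17). Now have (3/17).
17 ≡ 1 (mod 4), so quadratic reciprocity gives (3/17) = (17/3). Reduce: 17 ≡ 2 (mod 3). Now have (2/3).
Factor out 2: 2 = 2. Since 3 ≡ 3 (mod 8), (2/3) = -1. Now have -(1/3).
(1/3) = 1. Collecting the sign factors: -1.
Product: (1)·(-1) = -1.

-1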